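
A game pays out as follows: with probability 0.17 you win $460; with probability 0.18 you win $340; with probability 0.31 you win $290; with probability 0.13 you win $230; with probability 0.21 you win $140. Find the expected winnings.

288.6

E[payout] = 460·0.17 + 340·0.18 + 290·0.31 + 230·0.13 + 140·0.21
 = 78.2 + 61.2 + 89.9 + 29.9 + 29.4
 = 288.6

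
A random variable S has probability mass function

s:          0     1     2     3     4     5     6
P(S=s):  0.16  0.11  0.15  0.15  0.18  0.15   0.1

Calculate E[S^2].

E[S^2] = Σ s^2·P(S=s)
 = 0·0.16 + 1·0.11 + 4·0.15 + 9·0.15 + 16·0.18 + 25·0.15 + 36·0.1
 = 0 + 0.11 + 0.6 + 1.35 + 2.88 + 3.75 + 3.6
 = 12.29

12.29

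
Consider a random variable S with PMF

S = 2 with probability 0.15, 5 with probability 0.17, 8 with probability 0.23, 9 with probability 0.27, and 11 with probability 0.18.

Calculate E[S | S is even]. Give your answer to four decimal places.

5.6316

P(S is even) = 0.15 + 0.23 = 0.38.
E[S | S is even] = [2·0.15 + 8·0.23] / 0.38
 = 2.14 / 0.38
 = 107/19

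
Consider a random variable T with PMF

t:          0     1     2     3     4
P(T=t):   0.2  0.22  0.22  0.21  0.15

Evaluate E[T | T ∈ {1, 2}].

P(T ∈ {1, 2}) = 0.22 + 0.22 = 0.44.
E[T | T ∈ {1, 2}] = [1·0.22 + 2·0.22] / 0.44
 = 0.66 / 0.44
 = 3/2

1.5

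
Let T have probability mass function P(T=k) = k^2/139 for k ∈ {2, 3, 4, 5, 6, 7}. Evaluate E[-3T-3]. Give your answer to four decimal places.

-19.8993

E[-3T-3] = Σ (-3t-3)·P(T=t)
 = (-9)·4/139 + (-12)·9/139 + (-15)·16/139 + (-18)·25/139 + (-21)·36/139 + (-24)·49/139
 = (-36/139) + (-108/139) + (-240/139) + (-450/139) + (-756/139) + (-1176/139)
 = -2766/139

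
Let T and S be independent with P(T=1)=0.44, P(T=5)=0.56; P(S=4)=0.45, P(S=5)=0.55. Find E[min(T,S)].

E[min(T,S)] = Σ_t Σ_s min(t,s) · P(T=t)P(S=s)
 = 1·0.198 + 1·0.242 + 4·0.252 + 5·0.308
 = 0.198 + 0.242 + 1.008 + 1.54
 = 2.988

2.988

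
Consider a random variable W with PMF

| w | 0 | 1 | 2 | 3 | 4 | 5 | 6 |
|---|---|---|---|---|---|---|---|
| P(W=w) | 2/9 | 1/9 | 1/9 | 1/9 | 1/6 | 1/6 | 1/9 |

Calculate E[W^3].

59.5

E[W^3] = Σ w^3·P(W=w)
 = 0·2/9 + 1·1/9 + 8·1/9 + 27·1/9 + 64·1/6 + 125·1/6 + 216·1/9
 = 0 + 1/9 + 8/9 + 3 + 32/3 + 125/6 + 24
 = 119/2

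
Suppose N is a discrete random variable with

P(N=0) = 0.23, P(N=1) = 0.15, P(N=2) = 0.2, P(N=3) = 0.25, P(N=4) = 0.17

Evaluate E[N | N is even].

1.8

P(N is even) = 0.23 + 0.2 + 0.17 = 0.6.
E[N | N is even] = [0·0.23 + 2·0.2 + 4·0.17] / 0.6
 = 1.08 / 0.6
 = 9/5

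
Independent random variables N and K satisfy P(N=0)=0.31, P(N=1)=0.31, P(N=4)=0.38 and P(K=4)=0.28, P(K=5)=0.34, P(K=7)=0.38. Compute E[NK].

E[NK] = Σ_n Σ_k nk · P(N=n)P(K=k)
 = 0·0.0868 + 0·0.1054 + 0·0.1178 + 4·0.0868 + 5·0.1054 + 7·0.1178 + 16·0.1064 + 20·0.1292 + 28·0.1444
 = 0 + 0 + 0 + 0.3472 + 0.527 + 0.8246 + 1.7024 + 2.584 + 4.0432
 = 10.0284

10.0284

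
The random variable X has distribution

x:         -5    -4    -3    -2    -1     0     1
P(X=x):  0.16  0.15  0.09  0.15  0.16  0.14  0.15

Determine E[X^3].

-33.24

E[X^3] = Σ x^3·P(X=x)
 = (-125)·0.16 + (-64)·0.15 + (-27)·0.09 + (-8)·0.15 + (-1)·0.16 + 0·0.14 + 1·0.15
 = (-20) + (-9.6) + (-2.43) + (-1.2) + (-0.16) + 0 + 0.15
 = -33.24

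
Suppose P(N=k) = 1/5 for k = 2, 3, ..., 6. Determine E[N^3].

E[N^3] = Σ n^3·P(N=n)
 = 8·1/5 + 27·1/5 + 64·1/5 + 125·1/5 + 216·1/5
 = 8/5 + 27/5 + 64/5 + 25 + 216/5
 = 88

88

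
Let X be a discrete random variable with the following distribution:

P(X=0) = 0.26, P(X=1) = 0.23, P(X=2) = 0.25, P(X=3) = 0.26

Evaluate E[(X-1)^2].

1.55

E[(X-1)^2] = Σ (x-1)^2·P(X=x)
 = 1·0.26 + 0·0.23 + 1·0.25 + 4·0.26
 = 0.26 + 0 + 0.25 + 1.04
 = 1.55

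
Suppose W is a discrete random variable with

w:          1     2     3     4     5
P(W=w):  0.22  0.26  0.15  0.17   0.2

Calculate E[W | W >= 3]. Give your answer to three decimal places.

P(W >= 3) = 0.15 + 0.17 + 0.2 = 0.52.
E[W | W >= 3] = [3·0.15 + 4·0.17 + 5·0.2] / 0.52
 = 2.13 / 0.52
 = 213/52

4.096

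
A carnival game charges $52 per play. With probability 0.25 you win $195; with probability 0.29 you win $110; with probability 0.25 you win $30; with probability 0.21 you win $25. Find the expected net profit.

41.4

E[payout] = 195·0.25 + 110·0.29 + 30·0.25 + 25·0.21
 = 48.75 + 31.9 + 7.5 + 5.25
 = 93.4
Net = 93.4 - 52 = 41.4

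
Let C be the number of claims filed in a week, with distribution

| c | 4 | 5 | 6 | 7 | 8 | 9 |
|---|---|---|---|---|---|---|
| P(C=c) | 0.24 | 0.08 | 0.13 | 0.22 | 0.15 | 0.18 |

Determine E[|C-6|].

1.62

E[|C-6|] = Σ |c-6|·P(C=c)
 = 2·0.24 + 1·0.08 + 0·0.13 + 1·0.22 + 2·0.15 + 3·0.18
 = 0.48 + 0.08 + 0 + 0.22 + 0.3 + 0.54
 = 1.62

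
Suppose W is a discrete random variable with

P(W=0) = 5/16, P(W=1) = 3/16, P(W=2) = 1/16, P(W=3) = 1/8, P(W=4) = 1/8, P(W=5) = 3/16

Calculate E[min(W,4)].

E[min(W,4)] = Σ min(w,4)·P(W=w)
 = 0·5/16 + 1·3/16 + 2·1/16 + 3·1/8 + 4·1/8 + 4·3/16
 = 0 + 3/16 + 1/8 + 3/8 + 1/2 + 3/4
 = 31/16

1.9375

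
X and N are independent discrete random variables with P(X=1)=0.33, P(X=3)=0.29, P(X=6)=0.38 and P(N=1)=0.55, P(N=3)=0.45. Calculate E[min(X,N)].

E[min(X,N)] = Σ_x Σ_n min(x,n) · P(X=x)P(N=n)
 = 1·0.1815 + 1·0.1485 + 1·0.1595 + 3·0.1305 + 1·0.209 + 3·0.171
 = 0.1815 + 0.1485 + 0.1595 + 0.3915 + 0.209 + 0.513
 = 1.603

1.603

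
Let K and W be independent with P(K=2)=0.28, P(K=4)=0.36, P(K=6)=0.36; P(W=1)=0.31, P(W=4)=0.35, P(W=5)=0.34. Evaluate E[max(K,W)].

4.764

E[max(K,W)] = Σ_k Σ_w max(k,w) · P(K=k)P(W=w)
 = 2·0.0868 + 4·0.098 + 5·0.0952 + 4·0.1116 + 4·0.126 + 5·0.1224 + 6·0.1116 + 6·0.126 + 6·0.1224
 = 0.1736 + 0.392 + 0.476 + 0.4464 + 0.504 + 0.612 + 0.6696 + 0.756 + 0.7344
 = 4.764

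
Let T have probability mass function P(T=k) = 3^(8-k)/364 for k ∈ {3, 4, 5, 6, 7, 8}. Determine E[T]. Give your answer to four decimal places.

3.4918

E[T] = Σ t·P(T=t)
 = 3·243/364 + 4·81/364 + 5·27/364 + 6·9/364 + 7·3/364 + 8·1/364
 = 729/364 + 81/91 + 135/364 + 27/182 + 3/52 + 2/91
 = 1271/364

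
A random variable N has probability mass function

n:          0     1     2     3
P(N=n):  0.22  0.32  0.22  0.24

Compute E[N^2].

E[N^2] = Σ n^2·P(N=n)
 = 0·0.22 + 1·0.32 + 4·0.22 + 9·0.24
 = 0 + 0.32 + 0.88 + 2.16
 = 3.36

3.36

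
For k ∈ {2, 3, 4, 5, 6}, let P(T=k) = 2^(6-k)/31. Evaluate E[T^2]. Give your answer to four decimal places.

9.2258

E[T^2] = Σ t^2·P(T=t)
 = 4·16/31 + 9·8/31 + 16·4/31 + 25·2/31 + 36·1/31
 = 64/31 + 72/31 + 64/31 + 50/31 + 36/31
 = 286/31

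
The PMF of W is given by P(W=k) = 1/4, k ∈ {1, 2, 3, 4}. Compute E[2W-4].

1

E[2W-4] = Σ (2w-4)·P(W=w)
 = (-2)·1/4 + 0·1/4 + 2·1/4 + 4·1/4
 = (-1/2) + 0 + 1/2 + 1
 = 1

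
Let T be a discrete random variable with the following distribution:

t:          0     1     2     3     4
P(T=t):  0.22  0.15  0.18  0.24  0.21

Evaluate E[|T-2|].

E[|T-2|] = Σ |t-2|·P(T=t)
 = 2·0.22 + 1·0.15 + 0·0.18 + 1·0.24 + 2·0.21
 = 0.44 + 0.15 + 0 + 0.24 + 0.42
 = 1.25

1.25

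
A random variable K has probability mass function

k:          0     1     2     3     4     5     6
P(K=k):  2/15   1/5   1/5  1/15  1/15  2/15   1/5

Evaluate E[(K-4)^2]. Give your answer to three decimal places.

5.733

E[(K-4)^2] = Σ (k-4)^2·P(K=k)
 = 16·2/15 + 9·1/5 + 4·1/5 + 1·1/15 + 0·1/15 + 1·2/15 + 4·1/5
 = 32/15 + 9/5 + 4/5 + 1/15 + 0 + 2/15 + 4/5
 = 86/15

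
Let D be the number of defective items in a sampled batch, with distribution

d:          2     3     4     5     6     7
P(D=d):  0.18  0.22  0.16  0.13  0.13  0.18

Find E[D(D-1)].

17.66

E[D(D-1)] = Σ d(d-1)·P(D=d)
 = 2·0.18 + 6·0.22 + 12·0.16 + 20·0.13 + 30·0.13 + 42·0.18
 = 0.36 + 1.32 + 1.92 + 2.6 + 3.9 + 7.56
 = 17.66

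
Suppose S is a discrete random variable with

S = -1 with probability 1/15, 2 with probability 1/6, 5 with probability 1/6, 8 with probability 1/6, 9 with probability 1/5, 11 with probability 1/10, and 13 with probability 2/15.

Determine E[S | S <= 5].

2.75

P(S <= 5) = 1/15 + 1/6 + 1/6 = 2/5.
E[S | S <= 5] = [(-1)·1/15 + 2·1/6 + 5·1/6] / (2/5)
 = 11/10 / (2/5)
 = 11/4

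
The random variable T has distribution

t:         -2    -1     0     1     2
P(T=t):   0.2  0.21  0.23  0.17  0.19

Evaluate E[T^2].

1.94

E[T^2] = Σ t^2·P(T=t)
 = 4·0.2 + 1·0.21 + 0·0.23 + 1·0.17 + 4·0.19
 = 0.8 + 0.21 + 0 + 0.17 + 0.76
 = 1.94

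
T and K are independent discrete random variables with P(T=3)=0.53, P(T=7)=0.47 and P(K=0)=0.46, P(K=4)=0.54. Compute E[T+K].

7.04

E[T+K] = Σ_t Σ_k (t+k) · P(T=t)P(K=k)
 = 3·0.2438 + 7·0.2862 + 7·0.2162 + 11·0.2538
 = 0.7314 + 2.0034 + 1.5134 + 2.7918
 = 7.04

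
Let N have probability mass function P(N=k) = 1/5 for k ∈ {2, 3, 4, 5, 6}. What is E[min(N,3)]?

2.8

E[min(N,3)] = Σ min(n,3)·P(N=n)
 = 2·1/5 + 3·1/5 + 3·1/5 + 3·1/5 + 3·1/5
 = 2/5 + 3/5 + 3/5 + 3/5 + 3/5
 = 14/5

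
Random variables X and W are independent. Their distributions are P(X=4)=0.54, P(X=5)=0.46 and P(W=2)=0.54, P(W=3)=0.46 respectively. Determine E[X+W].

E[X+W] = Σ_x Σ_w (x+w) · P(X=x)P(W=w)
 = 6·0.2916 + 7·0.2484 + 7·0.2484 + 8·0.2116
 = 1.7496 + 1.7388 + 1.7388 + 1.6928
 = 6.92

6.92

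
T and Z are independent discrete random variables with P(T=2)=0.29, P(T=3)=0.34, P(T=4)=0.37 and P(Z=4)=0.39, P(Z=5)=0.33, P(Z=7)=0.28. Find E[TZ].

15.9236

E[TZ] = Σ_t Σ_z tz · P(T=t)P(Z=z)
 = 8·0.1131 + 10·0.0957 + 14·0.0812 + 12·0.1326 + 15·0.1122 + 21·0.0952 + 16·0.1443 + 20·0.1221 + 28·0.1036
 = 0.9048 + 0.957 + 1.1368 + 1.5912 + 1.683 + 1.9992 + 2.3088 + 2.442 + 2.9008
 = 15.9236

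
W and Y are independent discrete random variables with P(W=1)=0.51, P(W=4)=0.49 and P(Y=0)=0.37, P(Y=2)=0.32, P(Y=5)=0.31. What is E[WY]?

E[WY] = Σ_w Σ_y wy · P(W=w)P(Y=y)
 = 0·0.1887 + 2·0.1632 + 5·0.1581 + 0·0.1813 + 8·0.1568 + 20·0.1519
 = 0 + 0.3264 + 0.7905 + 0 + 1.2544 + 3.038
 = 5.4093

5.4093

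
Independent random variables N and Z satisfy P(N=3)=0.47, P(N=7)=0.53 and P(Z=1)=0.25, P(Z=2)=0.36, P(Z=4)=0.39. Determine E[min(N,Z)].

E[min(N,Z)] = Σ_n Σ_z min(n,z) · P(N=n)P(Z=z)
 = 1·0.1175 + 2·0.1692 + 3·0.1833 + 1·0.1325 + 2·0.1908 + 4·0.2067
 = 0.1175 + 0.3384 + 0.5499 + 0.1325 + 0.3816 + 0.8268
 = 2.3467

2.3467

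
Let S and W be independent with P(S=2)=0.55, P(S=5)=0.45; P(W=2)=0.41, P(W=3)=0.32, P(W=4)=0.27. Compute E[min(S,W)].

2.387

E[min(S,W)] = Σ_s Σ_w min(s,w) · P(S=s)P(W=w)
 = 2·0.2255 + 2·0.176 + 2·0.1485 + 2·0.1845 + 3·0.144 + 4·0.1215
 = 0.451 + 0.352 + 0.297 + 0.369 + 0.432 + 0.486
 = 2.387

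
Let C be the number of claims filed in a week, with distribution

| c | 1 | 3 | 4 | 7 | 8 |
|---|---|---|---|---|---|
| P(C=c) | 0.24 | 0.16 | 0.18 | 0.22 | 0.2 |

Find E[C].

4.58

E[C] = Σ c·P(C=c)
 = 1·0.24 + 3·0.16 + 4·0.18 + 7·0.22 + 8·0.2
 = 0.24 + 0.48 + 0.72 + 1.54 + 1.6
 = 4.58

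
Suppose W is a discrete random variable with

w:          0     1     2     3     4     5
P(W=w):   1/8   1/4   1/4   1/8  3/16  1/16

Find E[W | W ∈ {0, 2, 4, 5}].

P(W ∈ {0, 2, 4, 5}) = 1/8 + 1/4 + 3/16 + 1/16 = 5/8.
E[W | W ∈ {0, 2, 4, 5}] = [0·1/8 + 2·1/4 + 4·3/16 + 5·1/16] / (5/8)
 = 25/16 / (5/8)
 = 5/2

2.5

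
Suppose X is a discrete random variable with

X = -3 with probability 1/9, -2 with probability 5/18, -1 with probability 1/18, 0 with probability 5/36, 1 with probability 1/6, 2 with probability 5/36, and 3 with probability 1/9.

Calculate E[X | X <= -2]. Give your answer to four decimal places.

P(X <= -2) = 1/9 + 5/18 = 7/18.
E[X | X <= -2] = [(-3)·1/9 + (-2)·5/18] / (7/18)
 = -8/9 / (7/18)
 = -16/7

-2.2857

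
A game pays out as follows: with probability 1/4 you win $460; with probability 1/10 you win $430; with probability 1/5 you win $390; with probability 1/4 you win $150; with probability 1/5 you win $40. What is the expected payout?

E[payout] = 460·1/4 + 430·1/10 + 390·1/5 + 150·1/4 + 40·1/5
 = 115 + 43 + 78 + 75/2 + 8
 = 563/2

281.5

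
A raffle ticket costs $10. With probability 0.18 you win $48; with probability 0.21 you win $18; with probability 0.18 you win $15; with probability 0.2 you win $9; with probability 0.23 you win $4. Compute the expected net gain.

E[payout] = 48·0.18 + 18·0.21 + 15·0.18 + 9·0.2 + 4·0.23
 = 8.64 + 3.78 + 2.7 + 1.8 + 0.92
 = 17.84
Net = 17.84 - 10 = 7.84

7.84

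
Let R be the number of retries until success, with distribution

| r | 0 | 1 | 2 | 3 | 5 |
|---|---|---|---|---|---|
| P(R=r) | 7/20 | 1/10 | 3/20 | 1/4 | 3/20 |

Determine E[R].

1.9

E[R] = Σ r·P(R=r)
 = 0·7/20 + 1·1/10 + 2·3/20 + 3·1/4 + 5·3/20
 = 0 + 1/10 + 3/10 + 3/4 + 3/4
 = 19/10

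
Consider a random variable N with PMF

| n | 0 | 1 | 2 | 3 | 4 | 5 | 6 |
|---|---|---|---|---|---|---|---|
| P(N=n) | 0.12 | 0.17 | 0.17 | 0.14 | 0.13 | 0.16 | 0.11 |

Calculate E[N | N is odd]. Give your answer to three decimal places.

2.957

P(N is odd) = 0.17 + 0.14 + 0.16 = 0.47.
E[N | N is odd] = [1·0.17 + 3·0.14 + 5·0.16] / 0.47
 = 1.39 / 0.47
 = 139/47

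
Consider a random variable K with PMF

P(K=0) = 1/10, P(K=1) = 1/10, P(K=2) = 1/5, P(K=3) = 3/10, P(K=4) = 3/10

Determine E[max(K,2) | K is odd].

2.75

P(K is odd) = 1/10 + 3/10 = 2/5.
E[max(K,2) | K is odd] = [2·1/10 + 3·3/10] / (2/5)
 = 11/10 / (2/5)
 = 11/4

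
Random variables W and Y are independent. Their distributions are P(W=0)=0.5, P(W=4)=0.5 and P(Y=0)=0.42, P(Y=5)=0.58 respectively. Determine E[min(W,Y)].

1.16

E[min(W,Y)] = Σ_w Σ_y min(w,y) · P(W=w)P(Y=y)
 = 0·0.21 + 0·0.29 + 0·0.21 + 4·0.29
 = 0 + 0 + 0 + 1.16
 = 1.16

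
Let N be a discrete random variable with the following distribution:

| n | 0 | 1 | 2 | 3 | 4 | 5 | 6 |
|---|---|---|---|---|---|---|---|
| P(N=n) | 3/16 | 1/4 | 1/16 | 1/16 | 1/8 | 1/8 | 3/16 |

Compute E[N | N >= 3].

P(N >= 3) = 1/16 + 1/8 + 1/8 + 3/16 = 1/2.
E[N | N >= 3] = [3·1/16 + 4·1/8 + 5·1/8 + 6·3/16] / (1/2)
 = 39/16 / (1/2)
 = 39/8

4.875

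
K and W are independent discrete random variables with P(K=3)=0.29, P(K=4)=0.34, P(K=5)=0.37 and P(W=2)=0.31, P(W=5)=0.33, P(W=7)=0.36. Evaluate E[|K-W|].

1.9996

E[|K-W|] = Σ_k Σ_w |k-w| · P(K=k)P(W=w)
 = 1·0.0899 + 2·0.0957 + 4·0.1044 + 2·0.1054 + 1·0.1122 + 3·0.1224 + 3·0.1147 + 0·0.1221 + 2·0.1332
 = 0.0899 + 0.1914 + 0.4176 + 0.2108 + 0.1122 + 0.3672 + 0.3441 + 0 + 0.2664
 = 1.9996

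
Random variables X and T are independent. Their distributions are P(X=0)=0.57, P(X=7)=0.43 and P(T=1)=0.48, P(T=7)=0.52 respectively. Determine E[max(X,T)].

5.3584

E[max(X,T)] = Σ_x Σ_t max(x,t) · P(X=x)P(T=t)
 = 1·0.2736 + 7·0.2964 + 7·0.2064 + 7·0.2236
 = 0.2736 + 2.0748 + 1.4448 + 1.5652
 = 5.3584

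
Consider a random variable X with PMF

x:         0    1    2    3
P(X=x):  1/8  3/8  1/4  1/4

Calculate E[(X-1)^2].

E[(X-1)^2] = Σ (x-1)^2·P(X=x)
 = 1·1/8 + 0·3/8 + 1·1/4 + 4·1/4
 = 1/8 + 0 + 1/4 + 1
 = 11/8

1.375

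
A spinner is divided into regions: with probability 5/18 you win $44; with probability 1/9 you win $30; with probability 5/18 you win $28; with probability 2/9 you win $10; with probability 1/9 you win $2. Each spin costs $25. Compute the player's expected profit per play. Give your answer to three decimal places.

0.778

E[payout] = 44·5/18 + 30·1/9 + 28·5/18 + 10·2/9 + 2·1/9
 = 110/9 + 10/3 + 70/9 + 20/9 + 2/9
 = 232/9
Net = 232/9 - 25 = 7/9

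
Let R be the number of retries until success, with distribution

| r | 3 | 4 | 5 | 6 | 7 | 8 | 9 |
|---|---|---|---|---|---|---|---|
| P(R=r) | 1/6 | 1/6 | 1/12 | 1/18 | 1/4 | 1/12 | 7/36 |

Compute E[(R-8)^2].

E[(R-8)^2] = Σ (r-8)^2·P(R=r)
 = 25·1/6 + 16·1/6 + 9·1/12 + 4·1/18 + 1·1/4 + 0·1/12 + 1·7/36
 = 25/6 + 8/3 + 3/4 + 2/9 + 1/4 + 0 + 7/36
 = 33/4

8.25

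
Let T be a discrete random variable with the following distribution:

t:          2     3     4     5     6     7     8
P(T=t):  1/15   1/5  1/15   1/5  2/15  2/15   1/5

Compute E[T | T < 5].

P(T < 5) = 1/15 + 1/5 + 1/15 = 1/3.
E[T | T < 5] = [2·1/15 + 3·1/5 + 4·1/15] / (1/3)
 = 1 / (1/3)
 = 3

3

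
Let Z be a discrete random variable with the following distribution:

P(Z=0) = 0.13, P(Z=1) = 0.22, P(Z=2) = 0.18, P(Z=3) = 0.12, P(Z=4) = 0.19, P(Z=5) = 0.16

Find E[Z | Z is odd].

P(Z is odd) = 0.22 + 0.12 + 0.16 = 0.5.
E[Z | Z is odd] = [1·0.22 + 3·0.12 + 5·0.16] / 0.5
 = 1.38 / 0.5
 = 69/25

2.76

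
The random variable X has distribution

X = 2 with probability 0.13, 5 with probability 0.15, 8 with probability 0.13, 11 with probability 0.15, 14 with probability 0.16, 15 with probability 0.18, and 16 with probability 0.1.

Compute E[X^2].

128.2

E[X^2] = Σ x^2·P(X=x)
 = 4·0.13 + 25·0.15 + 64·0.13 + 121·0.15 + 196·0.16 + 225·0.18 + 256·0.1
 = 0.52 + 3.75 + 8.32 + 18.15 + 31.36 + 40.5 + 25.6
 = 128.2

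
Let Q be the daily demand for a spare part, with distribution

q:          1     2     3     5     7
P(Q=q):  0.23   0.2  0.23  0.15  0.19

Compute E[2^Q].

32.22

E[2^Q] = Σ 2^q·P(Q=q)
 = 2·0.23 + 4·0.2 + 8·0.23 + 32·0.15 + 128·0.19
 = 0.46 + 0.8 + 1.84 + 4.8 + 24.32
 = 32.22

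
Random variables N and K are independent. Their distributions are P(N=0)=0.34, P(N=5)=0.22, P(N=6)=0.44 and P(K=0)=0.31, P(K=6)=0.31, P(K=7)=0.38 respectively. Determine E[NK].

E[NK] = Σ_n Σ_k nk · P(N=n)P(K=k)
 = 0·0.1054 + 0·0.1054 + 0·0.1292 + 0·0.0682 + 30·0.0682 + 35·0.0836 + 0·0.1364 + 36·0.1364 + 42·0.1672
 = 0 + 0 + 0 + 0 + 2.046 + 2.926 + 0 + 4.9104 + 7.0224
 = 16.9048

16.9048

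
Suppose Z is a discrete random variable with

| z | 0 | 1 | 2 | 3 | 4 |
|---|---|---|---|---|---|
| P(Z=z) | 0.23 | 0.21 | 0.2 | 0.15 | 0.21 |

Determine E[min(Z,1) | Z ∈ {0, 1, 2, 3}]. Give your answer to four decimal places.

0.7089

P(Z ∈ {0, 1, 2, 3}) = 0.23 + 0.21 + 0.2 + 0.15 = 0.79.
E[min(Z,1) | Z ∈ {0, 1, 2, 3}] = [0·0.23 + 1·0.21 + 1·0.2 + 1·0.15] / 0.79
 = 0.56 / 0.79
 = 56/79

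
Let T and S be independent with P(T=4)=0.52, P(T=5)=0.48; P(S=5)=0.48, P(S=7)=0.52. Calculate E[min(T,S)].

4.48

E[min(T,S)] = Σ_t Σ_s min(t,s) · P(T=t)P(S=s)
 = 4·0.2496 + 4·0.2704 + 5·0.2304 + 5·0.2496
 = 0.9984 + 1.0816 + 1.152 + 1.248
 = 4.48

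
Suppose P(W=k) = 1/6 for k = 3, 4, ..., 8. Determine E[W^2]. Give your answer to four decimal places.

E[W^2] = Σ w^2·P(W=w)
 = 9·1/6 + 16·1/6 + 25·1/6 + 36·1/6 + 49·1/6 + 64·1/6
 = 3/2 + 8/3 + 25/6 + 6 + 49/6 + 32/3
 = 199/6

33.1667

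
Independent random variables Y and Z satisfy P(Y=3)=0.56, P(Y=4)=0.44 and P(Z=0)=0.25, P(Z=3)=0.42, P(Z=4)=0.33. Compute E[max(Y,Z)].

E[max(Y,Z)] = Σ_y Σ_z max(y,z) · P(Y=y)P(Z=z)
 = 3·0.14 + 3·0.2352 + 4·0.1848 + 4·0.11 + 4·0.1848 + 4·0.1452
 = 0.42 + 0.7056 + 0.7392 + 0.44 + 0.7392 + 0.5808
 = 3.6248

3.6248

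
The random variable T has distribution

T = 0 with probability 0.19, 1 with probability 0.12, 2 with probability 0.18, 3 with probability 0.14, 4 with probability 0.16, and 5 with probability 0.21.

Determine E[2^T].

E[2^T] = Σ 2^t·P(T=t)
 = 1·0.19 + 2·0.12 + 4·0.18 + 8·0.14 + 16·0.16 + 32·0.21
 = 0.19 + 0.24 + 0.72 + 1.12 + 2.56 + 6.72
 = 11.55

11.55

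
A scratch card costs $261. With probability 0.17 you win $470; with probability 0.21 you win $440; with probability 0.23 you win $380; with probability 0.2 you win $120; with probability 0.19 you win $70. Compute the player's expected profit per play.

36

E[payout] = 470·0.17 + 440·0.21 + 380·0.23 + 120·0.2 + 70·0.19
 = 79.9 + 92.4 + 87.4 + 24 + 13.3
 = 297
Net = 297 - 261 = 36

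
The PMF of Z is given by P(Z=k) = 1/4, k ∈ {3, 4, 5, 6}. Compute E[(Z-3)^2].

E[(Z-3)^2] = Σ (z-3)^2·P(Z=z)
 = 0·1/4 + 1·1/4 + 4·1/4 + 9·1/4
 = 0 + 1/4 + 1 + 9/4
 = 7/2

3.5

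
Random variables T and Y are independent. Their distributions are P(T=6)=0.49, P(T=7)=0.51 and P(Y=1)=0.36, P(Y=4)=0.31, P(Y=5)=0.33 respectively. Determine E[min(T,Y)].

E[min(T,Y)] = Σ_t Σ_y min(t,y) · P(T=t)P(Y=y)
 = 1·0.1764 + 4·0.1519 + 5·0.1617 + 1·0.1836 + 4·0.1581 + 5·0.1683
 = 0.1764 + 0.6076 + 0.8085 + 0.1836 + 0.6324 + 0.8415
 = 3.25

3.25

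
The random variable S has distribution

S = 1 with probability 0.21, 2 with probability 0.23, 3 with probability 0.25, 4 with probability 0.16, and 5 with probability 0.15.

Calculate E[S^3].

E[S^3] = Σ s^3·P(S=s)
 = 1·0.21 + 8·0.23 + 27·0.25 + 64·0.16 + 125·0.15
 = 0.21 + 1.84 + 6.75 + 10.24 + 18.75
 = 37.79

37.79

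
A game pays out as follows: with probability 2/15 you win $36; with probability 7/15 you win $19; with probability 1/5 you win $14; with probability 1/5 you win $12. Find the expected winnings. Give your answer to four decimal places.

18.8667

E[payout] = 36·2/15 + 19·7/15 + 14·1/5 + 12·1/5
 = 24/5 + 133/15 + 14/5 + 12/5
 = 283/15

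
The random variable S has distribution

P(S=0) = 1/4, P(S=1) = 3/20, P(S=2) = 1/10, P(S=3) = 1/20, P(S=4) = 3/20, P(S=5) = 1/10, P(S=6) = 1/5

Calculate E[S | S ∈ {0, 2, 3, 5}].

1.7

P(S ∈ {0, 2, 3, 5}) = 1/4 + 1/10 + 1/20 + 1/10 = 1/2.
E[S | S ∈ {0, 2, 3, 5}] = [0·1/4 + 2·1/10 + 3·1/20 + 5·1/10] / (1/2)
 = 17/20 / (1/2)
 = 17/10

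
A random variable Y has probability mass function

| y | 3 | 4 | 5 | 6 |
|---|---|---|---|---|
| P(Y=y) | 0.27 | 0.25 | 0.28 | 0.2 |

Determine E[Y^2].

E[Y^2] = Σ y^2·P(Y=y)
 = 9·0.27 + 16·0.25 + 25·0.28 + 36·0.2
 = 2.43 + 4 + 7 + 7.2
 = 20.63

20.63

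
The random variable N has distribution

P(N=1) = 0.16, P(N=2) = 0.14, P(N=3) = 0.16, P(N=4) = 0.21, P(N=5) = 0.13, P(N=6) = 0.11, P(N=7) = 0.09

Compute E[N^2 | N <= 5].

10.9625

P(N <= 5) = 0.16 + 0.14 + 0.16 + 0.21 + 0.13 = 0.8.
E[N^2 | N <= 5] = [1·0.16 + 4·0.14 + 9·0.16 + 16·0.21 + 25·0.13] / 0.8
 = 8.77 / 0.8
 = 877/80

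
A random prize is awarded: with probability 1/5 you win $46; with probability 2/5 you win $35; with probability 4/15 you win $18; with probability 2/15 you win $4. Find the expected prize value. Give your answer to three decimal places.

28.533

E[payout] = 46·1/5 + 35·2/5 + 18·4/15 + 4·2/15
 = 46/5 + 14 + 24/5 + 8/15
 = 428/15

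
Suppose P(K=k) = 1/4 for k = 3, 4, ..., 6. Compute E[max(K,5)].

5.25

E[max(K,5)] = Σ max(k,5)·P(K=k)
 = 5·1/4 + 5·1/4 + 5·1/4 + 6·1/4
 = 5/4 + 5/4 + 5/4 + 3/2
 = 21/4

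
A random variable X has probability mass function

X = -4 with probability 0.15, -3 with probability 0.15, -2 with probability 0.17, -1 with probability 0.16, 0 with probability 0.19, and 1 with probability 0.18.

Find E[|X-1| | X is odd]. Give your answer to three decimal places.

P(X is odd) = 0.15 + 0.16 + 0.18 = 0.49.
E[|X-1| | X is odd] = [4·0.15 + 2·0.16 + 0·0.18] / 0.49
 = 0.92 / 0.49
 = 92/49

1.878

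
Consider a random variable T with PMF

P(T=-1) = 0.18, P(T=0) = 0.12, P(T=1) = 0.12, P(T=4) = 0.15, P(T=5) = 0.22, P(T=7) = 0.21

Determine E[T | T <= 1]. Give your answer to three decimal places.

-0.143

P(T <= 1) = 0.18 + 0.12 + 0.12 = 0.42.
E[T | T <= 1] = [(-1)·0.18 + 0·0.12 + 1·0.12] / 0.42
 = -0.06 / 0.42
 = -1/7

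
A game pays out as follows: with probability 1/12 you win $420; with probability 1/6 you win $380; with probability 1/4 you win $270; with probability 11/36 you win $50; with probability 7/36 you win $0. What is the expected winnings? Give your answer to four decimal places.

181.1111

E[payout] = 420·1/12 + 380·1/6 + 270·1/4 + 50·11/36 + 0·7/36
 = 35 + 190/3 + 135/2 + 275/18 + 0
 = 1630/9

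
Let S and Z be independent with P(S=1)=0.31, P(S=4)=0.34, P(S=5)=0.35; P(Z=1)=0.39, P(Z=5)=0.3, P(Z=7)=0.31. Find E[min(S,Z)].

2.4762

E[min(S,Z)] = Σ_s Σ_z min(s,z) · P(S=s)P(Z=z)
 = 1·0.1209 + 1·0.093 + 1·0.0961 + 1·0.1326 + 4·0.102 + 4·0.1054 + 1·0.1365 + 5·0.105 + 5·0.1085
 = 0.1209 + 0.093 + 0.0961 + 0.1326 + 0.408 + 0.4216 + 0.1365 + 0.525 + 0.5425
 = 2.4762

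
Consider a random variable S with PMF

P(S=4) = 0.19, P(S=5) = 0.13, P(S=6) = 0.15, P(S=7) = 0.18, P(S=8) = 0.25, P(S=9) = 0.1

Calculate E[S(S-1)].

E[S(S-1)] = Σ s(s-1)·P(S=s)
 = 12·0.19 + 20·0.13 + 30·0.15 + 42·0.18 + 56·0.25 + 72·0.1
 = 2.28 + 2.6 + 4.5 + 7.56 + 14 + 7.2
 = 38.14

38.14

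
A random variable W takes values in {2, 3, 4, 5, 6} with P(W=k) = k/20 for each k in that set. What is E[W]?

E[W] = Σ w·P(W=w)
 = 2·1/10 + 3·3/20 + 4·1/5 + 5·1/4 + 6·3/10
 = 1/5 + 9/20 + 4/5 + 5/4 + 9/5
 = 9/2

4.5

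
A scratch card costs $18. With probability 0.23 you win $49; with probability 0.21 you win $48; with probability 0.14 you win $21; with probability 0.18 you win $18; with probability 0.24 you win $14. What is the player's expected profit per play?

E[payout] = 49·0.23 + 48·0.21 + 21·0.14 + 18·0.18 + 14·0.24
 = 11.27 + 10.08 + 2.94 + 3.24 + 3.36
 = 30.89
Net = 30.89 - 18 = 12.89

12.89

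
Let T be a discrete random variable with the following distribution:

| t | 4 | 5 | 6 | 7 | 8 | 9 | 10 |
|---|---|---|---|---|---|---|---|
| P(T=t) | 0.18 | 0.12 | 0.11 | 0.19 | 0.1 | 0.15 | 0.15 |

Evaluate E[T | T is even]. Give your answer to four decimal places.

6.8148

P(T is even) = 0.18 + 0.11 + 0.1 + 0.15 = 0.54.
E[T | T is even] = [4·0.18 + 6·0.11 + 8·0.1 + 10·0.15] / 0.54
 = 3.68 / 0.54
 = 184/27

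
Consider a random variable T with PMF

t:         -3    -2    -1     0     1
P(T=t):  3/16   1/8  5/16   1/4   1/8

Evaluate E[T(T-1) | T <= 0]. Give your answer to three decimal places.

P(T <= 0) = 3/16 + 1/8 + 5/16 + 1/4 = 7/8.
E[T(T-1) | T <= 0] = [12·3/16 + 6·1/8 + 2·5/16 + 0·1/4] / (7/8)
 = 29/8 / (7/8)
 = 29/7

4.143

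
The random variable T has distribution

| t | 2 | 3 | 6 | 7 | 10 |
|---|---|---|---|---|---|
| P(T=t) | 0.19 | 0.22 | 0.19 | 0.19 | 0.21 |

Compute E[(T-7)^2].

E[(T-7)^2] = Σ (t-7)^2·P(T=t)
 = 25·0.19 + 16·0.22 + 1·0.19 + 0·0.19 + 9·0.21
 = 4.75 + 3.52 + 0.19 + 0 + 1.89
 = 10.35

10.35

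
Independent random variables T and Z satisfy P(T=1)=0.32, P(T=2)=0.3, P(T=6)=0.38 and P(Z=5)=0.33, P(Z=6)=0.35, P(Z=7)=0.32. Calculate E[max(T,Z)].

E[max(T,Z)] = Σ_t Σ_z max(t,z) · P(T=t)P(Z=z)
 = 5·0.1056 + 6·0.112 + 7·0.1024 + 5·0.099 + 6·0.105 + 7·0.096 + 6·0.1254 + 6·0.133 + 7·0.1216
 = 0.528 + 0.672 + 0.7168 + 0.495 + 0.63 + 0.672 + 0.7524 + 0.798 + 0.8512
 = 6.1154

6.1154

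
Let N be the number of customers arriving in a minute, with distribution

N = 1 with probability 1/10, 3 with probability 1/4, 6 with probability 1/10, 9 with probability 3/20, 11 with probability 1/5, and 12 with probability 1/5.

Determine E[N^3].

E[N^3] = Σ n^3·P(N=n)
 = 1·1/10 + 27·1/4 + 216·1/10 + 729·3/20 + 1331·1/5 + 1728·1/5
 = 1/10 + 27/4 + 108/5 + 2187/20 + 1331/5 + 1728/5
 = 3748/5

749.6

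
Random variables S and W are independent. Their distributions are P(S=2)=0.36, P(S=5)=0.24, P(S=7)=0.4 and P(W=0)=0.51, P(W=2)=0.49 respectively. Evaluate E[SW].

E[SW] = Σ_s Σ_w sw · P(S=s)P(W=w)
 = 0·0.1836 + 4·0.1764 + 0·0.1224 + 10·0.1176 + 0·0.204 + 14·0.196
 = 0 + 0.7056 + 0 + 1.176 + 0 + 2.744
 = 4.6256

4.6256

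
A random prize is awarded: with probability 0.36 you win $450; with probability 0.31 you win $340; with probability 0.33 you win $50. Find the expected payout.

283.9

E[payout] = 450·0.36 + 340·0.31 + 50·0.33
 = 162 + 105.4 + 16.5
 = 283.9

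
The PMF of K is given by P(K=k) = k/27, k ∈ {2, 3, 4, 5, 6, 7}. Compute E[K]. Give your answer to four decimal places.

E[K] = Σ k·P(K=k)
 = 2·2/27 + 3·1/9 + 4·4/27 + 5·5/27 + 6·2/9 + 7·7/27
 = 4/27 + 1/3 + 16/27 + 25/27 + 4/3 + 49/27
 = 139/27

5.1481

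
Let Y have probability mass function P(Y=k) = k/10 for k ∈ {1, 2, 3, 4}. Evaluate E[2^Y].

E[2^Y] = Σ 2^y·P(Y=y)
 = 2·1/10 + 4·1/5 + 8·3/10 + 16·2/5
 = 1/5 + 4/5 + 12/5 + 32/5
 = 49/5

9.8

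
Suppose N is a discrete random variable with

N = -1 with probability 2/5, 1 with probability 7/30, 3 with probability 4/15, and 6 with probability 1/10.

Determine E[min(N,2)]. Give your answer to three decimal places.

E[min(N,2)] = Σ min(n,2)·P(N=n)
 = (-1)·2/5 + 1·7/30 + 2·4/15 + 2·1/10
 = (-2/5) + 7/30 + 8/15 + 1/5
 = 17/30

0.567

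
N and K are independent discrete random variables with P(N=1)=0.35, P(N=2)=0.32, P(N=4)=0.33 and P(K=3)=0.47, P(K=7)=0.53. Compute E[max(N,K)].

5.2751

E[max(N,K)] = Σ_n Σ_k max(n,k) · P(N=n)P(K=k)
 = 3·0.1645 + 7·0.1855 + 3·0.1504 + 7·0.1696 + 4·0.1551 + 7·0.1749
 = 0.4935 + 1.2985 + 0.4512 + 1.1872 + 0.6204 + 1.2243
 = 5.2751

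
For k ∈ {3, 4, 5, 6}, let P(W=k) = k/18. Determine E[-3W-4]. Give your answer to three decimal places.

E[-3W-4] = Σ (-3w-4)·P(W=w)
 = (-13)·1/6 + (-16)·2/9 + (-19)·5/18 + (-22)·1/3
 = (-13/6) + (-32/9) + (-95/18) + (-22/3)
 = -55/3

-18.333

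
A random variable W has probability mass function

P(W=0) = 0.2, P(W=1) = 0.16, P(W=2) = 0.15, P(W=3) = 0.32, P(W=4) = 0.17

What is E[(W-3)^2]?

E[(W-3)^2] = Σ (w-3)^2·P(W=w)
 = 9·0.2 + 4·0.16 + 1·0.15 + 0·0.32 + 1·0.17
 = 1.8 + 0.64 + 0.15 + 0 + 0.17
 = 2.76

2.76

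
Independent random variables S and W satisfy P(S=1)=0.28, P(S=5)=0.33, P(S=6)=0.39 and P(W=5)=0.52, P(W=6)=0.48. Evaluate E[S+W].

E[S+W] = Σ_s Σ_w (s+w) · P(S=s)P(W=w)
 = 6·0.1456 + 7·0.1344 + 10·0.1716 + 11·0.1584 + 11·0.2028 + 12·0.1872
 = 0.8736 + 0.9408 + 1.716 + 1.7424 + 2.2308 + 2.2464
 = 9.75

9.75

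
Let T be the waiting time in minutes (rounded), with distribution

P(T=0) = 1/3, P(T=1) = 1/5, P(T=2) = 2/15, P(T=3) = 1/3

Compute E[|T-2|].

E[|T-2|] = Σ |t-2|·P(T=t)
 = 2·1/3 + 1·1/5 + 0·2/15 + 1·1/3
 = 2/3 + 1/5 + 0 + 1/3
 = 6/5

1.2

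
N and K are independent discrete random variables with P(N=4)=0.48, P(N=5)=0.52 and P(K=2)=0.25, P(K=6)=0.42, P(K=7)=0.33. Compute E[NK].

E[NK] = Σ_n Σ_k nk · P(N=n)P(K=k)
 = 8·0.12 + 24·0.2016 + 28·0.1584 + 10·0.13 + 30·0.2184 + 35·0.1716
 = 0.96 + 4.8384 + 4.4352 + 1.3 + 6.552 + 6.006
 = 24.0916

24.0916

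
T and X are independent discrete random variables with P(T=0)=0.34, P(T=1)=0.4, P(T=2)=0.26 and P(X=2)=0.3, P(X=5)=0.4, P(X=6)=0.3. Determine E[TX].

4.048

E[TX] = Σ_t Σ_x tx · P(T=t)P(X=x)
 = 0·0.102 + 0·0.136 + 0·0.102 + 2·0.12 + 5·0.16 + 6·0.12 + 4·0.078 + 10·0.104 + 12·0.078
 = 0 + 0 + 0 + 0.24 + 0.8 + 0.72 + 0.312 + 1.04 + 0.936
 = 4.048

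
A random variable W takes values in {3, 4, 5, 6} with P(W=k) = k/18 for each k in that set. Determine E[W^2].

24

E[W^2] = Σ w^2·P(W=w)
 = 9·1/6 + 16·2/9 + 25·5/18 + 36·1/3
 = 3/2 + 32/9 + 125/18 + 12
 = 24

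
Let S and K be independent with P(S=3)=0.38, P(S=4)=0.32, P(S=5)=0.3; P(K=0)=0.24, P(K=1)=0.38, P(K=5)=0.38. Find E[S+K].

6.2

E[S+K] = Σ_s Σ_k (s+k) · P(S=s)P(K=k)
 = 3·0.0912 + 4·0.1444 + 8·0.1444 + 4·0.0768 + 5·0.1216 + 9·0.1216 + 5·0.072 + 6·0.114 + 10·0.114
 = 0.2736 + 0.5776 + 1.1552 + 0.3072 + 0.608 + 1.0944 + 0.36 + 0.684 + 1.14
 = 6.2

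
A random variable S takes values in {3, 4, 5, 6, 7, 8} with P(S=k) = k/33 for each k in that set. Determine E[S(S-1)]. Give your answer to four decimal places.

32.9697

E[S(S-1)] = Σ s(s-1)·P(S=s)
 = 6·1/11 + 12·4/33 + 20·5/33 + 30·2/11 + 42·7/33 + 56·8/33
 = 6/11 + 16/11 + 100/33 + 60/11 + 98/11 + 448/33
 = 1088/33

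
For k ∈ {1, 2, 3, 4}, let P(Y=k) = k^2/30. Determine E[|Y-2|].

E[|Y-2|] = Σ |y-2|·P(Y=y)
 = 1·1/30 + 0·2/15 + 1·3/10 + 2·8/15
 = 1/30 + 0 + 3/10 + 16/15
 = 7/5

1.4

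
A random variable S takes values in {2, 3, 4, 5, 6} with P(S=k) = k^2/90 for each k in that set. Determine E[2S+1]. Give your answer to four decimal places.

10.7778

E[2S+1] = Σ (2s+1)·P(S=s)
 = 5·2/45 + 7·1/10 + 9·8/45 + 11·5/18 + 13·2/5
 = 2/9 + 7/10 + 8/5 + 55/18 + 26/5
 = 97/9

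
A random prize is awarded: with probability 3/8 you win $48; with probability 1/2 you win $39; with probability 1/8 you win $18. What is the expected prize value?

E[payout] = 48·3/8 + 39·1/2 + 18·1/8
 = 18 + 39/2 + 9/4
 = 159/4

39.75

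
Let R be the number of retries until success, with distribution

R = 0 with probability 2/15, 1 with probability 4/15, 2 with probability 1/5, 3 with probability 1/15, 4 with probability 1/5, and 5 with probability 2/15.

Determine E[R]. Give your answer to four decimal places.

2.3333

E[R] = Σ r·P(R=r)
 = 0·2/15 + 1·4/15 + 2·1/5 + 3·1/15 + 4·1/5 + 5·2/15
 = 0 + 4/15 + 2/5 + 1/5 + 4/5 + 2/3
 = 7/3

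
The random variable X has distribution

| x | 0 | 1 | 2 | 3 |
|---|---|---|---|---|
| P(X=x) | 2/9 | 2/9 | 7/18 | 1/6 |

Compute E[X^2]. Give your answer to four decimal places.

3.2778

E[X^2] = Σ x^2·P(X=x)
 = 0·2/9 + 1·2/9 + 4·7/18 + 9·1/6
 = 0 + 2/9 + 14/9 + 3/2
 = 59/18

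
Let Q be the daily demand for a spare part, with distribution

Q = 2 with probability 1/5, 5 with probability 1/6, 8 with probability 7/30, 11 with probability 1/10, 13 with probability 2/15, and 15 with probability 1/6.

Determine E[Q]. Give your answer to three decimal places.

8.433

E[Q] = Σ q·P(Q=q)
 = 2·1/5 + 5·1/6 + 8·7/30 + 11·1/10 + 13·2/15 + 15·1/6
 = 2/5 + 5/6 + 28/15 + 11/10 + 26/15 + 5/2
 = 253/30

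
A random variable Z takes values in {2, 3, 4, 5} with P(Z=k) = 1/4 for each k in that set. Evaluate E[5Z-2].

15.5

E[5Z-2] = Σ (5z-2)·P(Z=z)
 = 8·1/4 + 13·1/4 + 18·1/4 + 23·1/4
 = 2 + 13/4 + 9/2 + 23/4
 = 31/2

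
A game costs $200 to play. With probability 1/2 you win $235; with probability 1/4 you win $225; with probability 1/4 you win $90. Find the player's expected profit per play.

-3.75

E[payout] = 235·1/2 + 225·1/4 + 90·1/4
 = 235/2 + 225/4 + 45/2
 = 785/4
Net = 785/4 - 200 = -15/4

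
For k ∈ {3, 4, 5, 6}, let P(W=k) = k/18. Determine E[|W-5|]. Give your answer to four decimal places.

0.8889

E[|W-5|] = Σ |w-5|·P(W=w)
 = 2·1/6 + 1·2/9 + 0·5/18 + 1·1/3
 = 1/3 + 2/9 + 0 + 1/3
 = 8/9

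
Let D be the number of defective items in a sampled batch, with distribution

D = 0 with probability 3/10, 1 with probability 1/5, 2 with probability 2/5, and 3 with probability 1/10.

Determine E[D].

E[D] = Σ d·P(D=d)
 = 0·3/10 + 1·1/5 + 2·2/5 + 3·1/10
 = 0 + 1/5 + 4/5 + 3/10
 = 13/10

1.3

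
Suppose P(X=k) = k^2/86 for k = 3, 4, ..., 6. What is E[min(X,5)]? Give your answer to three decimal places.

E[min(X,5)] = Σ min(x,5)·P(X=x)
 = 3·9/86 + 4·8/43 + 5·25/86 + 5·18/43
 = 27/86 + 32/43 + 125/86 + 90/43
 = 198/43

4.605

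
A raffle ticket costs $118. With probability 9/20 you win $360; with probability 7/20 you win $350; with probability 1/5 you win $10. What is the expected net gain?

E[payout] = 360·9/20 + 350·7/20 + 10·1/5
 = 162 + 245/2 + 2
 = 573/2
Net = 573/2 - 118 = 337/2

168.5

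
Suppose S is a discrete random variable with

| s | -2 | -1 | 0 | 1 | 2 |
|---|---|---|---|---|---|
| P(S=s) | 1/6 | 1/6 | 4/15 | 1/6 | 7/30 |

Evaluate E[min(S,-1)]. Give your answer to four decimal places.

E[min(S,-1)] = Σ min(s,-1)·P(S=s)
 = (-2)·1/6 + (-1)·1/6 + (-1)·4/15 + (-1)·1/6 + (-1)·7/30
 = (-1/3) + (-1/6) + (-4/15) + (-1/6) + (-7/30)
 = -7/6

-1.1667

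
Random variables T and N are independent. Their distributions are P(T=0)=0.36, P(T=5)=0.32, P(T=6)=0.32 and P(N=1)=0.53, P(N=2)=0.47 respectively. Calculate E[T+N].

E[T+N] = Σ_t Σ_n (t+n) · P(T=t)P(N=n)
 = 1·0.1908 + 2·0.1692 + 6·0.1696 + 7·0.1504 + 7·0.1696 + 8·0.1504
 = 0.1908 + 0.3384 + 1.0176 + 1.0528 + 1.1872 + 1.2032
 = 4.99

4.99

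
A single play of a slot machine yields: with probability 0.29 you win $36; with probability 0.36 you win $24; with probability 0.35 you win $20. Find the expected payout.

26.08

E[payout] = 36·0.29 + 24·0.36 + 20·0.35
 = 10.44 + 8.64 + 7
 = 26.08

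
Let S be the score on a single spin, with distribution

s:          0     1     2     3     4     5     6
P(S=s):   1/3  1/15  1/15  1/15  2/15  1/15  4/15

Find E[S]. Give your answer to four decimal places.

E[S] = Σ s·P(S=s)
 = 0·1/3 + 1·1/15 + 2·1/15 + 3·1/15 + 4·2/15 + 5·1/15 + 6·4/15
 = 0 + 1/15 + 2/15 + 1/5 + 8/15 + 1/3 + 8/5
 = 43/15

2.8667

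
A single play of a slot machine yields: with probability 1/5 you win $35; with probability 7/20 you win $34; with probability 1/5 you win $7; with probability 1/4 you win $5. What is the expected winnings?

21.55

E[payout] = 35·1/5 + 34·7/20 + 7·1/5 + 5·1/4
 = 7 + 119/10 + 7/5 + 5/4
 = 431/20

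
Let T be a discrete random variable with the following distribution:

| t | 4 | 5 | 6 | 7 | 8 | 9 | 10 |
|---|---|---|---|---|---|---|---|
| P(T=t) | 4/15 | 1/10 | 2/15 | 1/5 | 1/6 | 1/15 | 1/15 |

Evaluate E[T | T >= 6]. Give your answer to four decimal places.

7.5789

P(T >= 6) = 2/15 + 1/5 + 1/6 + 1/15 + 1/15 = 19/30.
E[T | T >= 6] = [6·2/15 + 7·1/5 + 8·1/6 + 9·1/15 + 10·1/15] / (19/30)
 = 24/5 / (19/30)
 = 144/19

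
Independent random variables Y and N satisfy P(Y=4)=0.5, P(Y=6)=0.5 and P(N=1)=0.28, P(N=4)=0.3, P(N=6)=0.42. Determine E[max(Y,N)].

5.42

E[max(Y,N)] = Σ_y Σ_n max(y,n) · P(Y=y)P(N=n)
 = 4·0.14 + 4·0.15 + 6·0.21 + 6·0.14 + 6·0.15 + 6·0.21
 = 0.56 + 0.6 + 1.26 + 0.84 + 0.9 + 1.26
 = 5.42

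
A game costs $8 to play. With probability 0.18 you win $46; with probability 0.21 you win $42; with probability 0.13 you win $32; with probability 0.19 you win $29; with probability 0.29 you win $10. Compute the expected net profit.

21.67

E[payout] = 46·0.18 + 42·0.21 + 32·0.13 + 29·0.19 + 10·0.29
 = 8.28 + 8.82 + 4.16 + 5.51 + 2.9
 = 29.67
Net = 29.67 - 8 = 21.67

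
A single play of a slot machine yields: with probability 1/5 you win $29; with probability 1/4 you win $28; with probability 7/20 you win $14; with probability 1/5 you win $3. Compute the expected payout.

E[payout] = 29·1/5 + 28·1/4 + 14·7/20 + 3·1/5
 = 29/5 + 7 + 49/10 + 3/5
 = 183/10

18.3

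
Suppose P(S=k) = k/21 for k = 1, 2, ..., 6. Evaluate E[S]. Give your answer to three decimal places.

E[S] = Σ s·P(S=s)
 = 1·1/21 + 2·2/21 + 3·1/7 + 4·4/21 + 5·5/21 + 6·2/7
 = 1/21 + 4/21 + 3/7 + 16/21 + 25/21 + 12/7
 = 13/3

4.333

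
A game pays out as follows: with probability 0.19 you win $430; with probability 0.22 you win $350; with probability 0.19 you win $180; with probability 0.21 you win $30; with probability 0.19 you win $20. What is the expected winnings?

203

E[payout] = 430·0.19 + 350·0.22 + 180·0.19 + 30·0.21 + 20·0.19
 = 81.7 + 77 + 34.2 + 6.3 + 3.8
 = 203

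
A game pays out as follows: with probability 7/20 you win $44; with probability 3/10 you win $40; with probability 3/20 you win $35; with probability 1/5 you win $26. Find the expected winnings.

E[payout] = 44·7/20 + 40·3/10 + 35·3/20 + 26·1/5
 = 77/5 + 12 + 21/4 + 26/5
 = 757/20

37.85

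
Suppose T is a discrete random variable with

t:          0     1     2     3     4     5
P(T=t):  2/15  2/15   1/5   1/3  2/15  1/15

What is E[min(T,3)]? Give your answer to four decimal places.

E[min(T,3)] = Σ min(t,3)·P(T=t)
 = 0·2/15 + 1·2/15 + 2·1/5 + 3·1/3 + 3·2/15 + 3·1/15
 = 0 + 2/15 + 2/5 + 1 + 2/5 + 1/5
 = 32/15

2.1333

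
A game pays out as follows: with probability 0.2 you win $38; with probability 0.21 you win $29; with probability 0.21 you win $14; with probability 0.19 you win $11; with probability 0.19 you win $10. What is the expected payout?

E[payout] = 38·0.2 + 29·0.21 + 14·0.21 + 11·0.19 + 10·0.19
 = 7.6 + 6.09 + 2.94 + 2.09 + 1.9
 = 20.62

20.62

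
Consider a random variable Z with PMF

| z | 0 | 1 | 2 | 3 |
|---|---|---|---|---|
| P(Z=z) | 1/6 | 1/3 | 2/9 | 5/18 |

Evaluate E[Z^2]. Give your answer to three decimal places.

3.722

E[Z^2] = Σ z^2·P(Z=z)
 = 0·1/6 + 1·1/3 + 4·2/9 + 9·5/18
 = 0 + 1/3 + 8/9 + 5/2
 = 67/18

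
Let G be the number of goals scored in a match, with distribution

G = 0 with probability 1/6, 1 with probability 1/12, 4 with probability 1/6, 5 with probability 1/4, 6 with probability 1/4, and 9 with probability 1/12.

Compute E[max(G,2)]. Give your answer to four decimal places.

E[max(G,2)] = Σ max(g,2)·P(G=g)
 = 2·1/6 + 2·1/12 + 4·1/6 + 5·1/4 + 6·1/4 + 9·1/12
 = 1/3 + 1/6 + 2/3 + 5/4 + 3/2 + 3/4
 = 14/3

4.6667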